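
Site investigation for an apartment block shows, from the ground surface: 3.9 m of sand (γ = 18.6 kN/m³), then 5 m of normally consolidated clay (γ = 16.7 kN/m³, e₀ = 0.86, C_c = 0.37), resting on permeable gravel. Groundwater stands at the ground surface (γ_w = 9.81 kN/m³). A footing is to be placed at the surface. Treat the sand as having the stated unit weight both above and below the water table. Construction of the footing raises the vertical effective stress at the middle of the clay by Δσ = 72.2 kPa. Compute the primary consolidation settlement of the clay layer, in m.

S_c ≈ 0.379 m

Mid-depth of clay below the ground surface: z = 3.9 + 5/2 = 6.4 m.
Total vertical stress at mid-clay: σ_v = 18.6×3.9 + 16.7×2.5 = 114.29 kPa.
Pore pressure: u = 9.81×(6.4 − 0) = 62.784 kPa.
Initial effective stress: σ'_0 = σ_v − u = 114.29 − 62.784 = 51.506 kPa.
Final effective stress: σ'_f = σ'_0 + Δσ = 51.506 + 72.2 = 123.71 kPa.
Normally consolidated clay, so the full stress increment lies on the virgin compression line:
S_c = C_c·H/(1+e₀)·log₁₀(σ'_f/σ'_0) = 0.37×5/(1+0.86)×log₁₀(123.71/51.506)
    = 0.99462 × 0.38055 = 0.3785 m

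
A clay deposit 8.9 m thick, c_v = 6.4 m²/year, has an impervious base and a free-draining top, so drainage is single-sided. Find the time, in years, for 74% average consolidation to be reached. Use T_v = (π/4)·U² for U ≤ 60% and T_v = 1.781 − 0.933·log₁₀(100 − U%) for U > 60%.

Drainage path length: H_d = H = 8.9 m (single drainage).
U > 60%: T_v = 1.781 − 0.933·log₁₀(100 − 74) = 0.46083.
t = T_v·H_d²/c_v = 0.46083×8.9²/6.4 = 5.703 years.

t ≈ 5.7 years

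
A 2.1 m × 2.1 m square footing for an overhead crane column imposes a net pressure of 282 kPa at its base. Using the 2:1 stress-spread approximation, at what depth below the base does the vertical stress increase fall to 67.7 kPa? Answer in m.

z ≈ 2.19 m

2:1 spreading — at depth z the loaded area has grown by z in each plan dimension:
qB²/(B+z)² = Δσ_z ⇒ z = B(√(q/Δσ_z) − 1) = 2.1×(√(282/67.7) − 1) = 2.186 m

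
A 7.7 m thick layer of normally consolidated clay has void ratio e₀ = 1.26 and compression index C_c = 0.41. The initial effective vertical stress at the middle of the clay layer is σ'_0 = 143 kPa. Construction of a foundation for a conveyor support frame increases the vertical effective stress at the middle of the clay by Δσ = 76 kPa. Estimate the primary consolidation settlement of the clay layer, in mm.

Final effective stress: σ'_f = σ'_0 + Δσ = 143 + 76 = 219 kPa.
Normally consolidated clay, so the full stress increment lies on the virgin compression line:
S_c = C_c·H/(1+e₀)·log₁₀(σ'_f/σ'_0) = 0.41×7.7/(1+1.26)×log₁₀(219/143)
    = 1.3969 × 0.18511 = 0.2586 m

S_c ≈ 259 mm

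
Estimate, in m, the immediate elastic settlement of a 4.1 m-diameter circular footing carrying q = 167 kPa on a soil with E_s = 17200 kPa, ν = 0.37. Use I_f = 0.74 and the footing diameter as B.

Immediate (elastic) settlement: S_e = q·B·(1−ν²)/E_s · I_f.
S_e = 167 × 4.1 × (1 − 0.37²) / 17200 × 0.74
    = 167 × 4.1 × 0.8631 / 17200 × 0.74
    = 0.02543 m

S_e ≈ 0.0254 m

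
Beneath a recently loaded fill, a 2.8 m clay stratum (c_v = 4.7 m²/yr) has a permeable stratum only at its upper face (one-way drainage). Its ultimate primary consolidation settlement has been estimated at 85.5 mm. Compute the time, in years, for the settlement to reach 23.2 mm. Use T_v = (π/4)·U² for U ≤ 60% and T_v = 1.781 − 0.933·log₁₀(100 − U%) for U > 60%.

t ≈ 0.0965 years

Drainage path length: H_d = H = 2.8 m (single drainage).
U = S(t)/S_ult = 23.2/85.5 = 0.2713.
U ≤ 60%: T_v = (π/4)·U² = (π/4)×0.27135² = 0.057827.
t = T_v·H_d²/c_v = 0.057827×2.8²/4.7 = 0.09646 years.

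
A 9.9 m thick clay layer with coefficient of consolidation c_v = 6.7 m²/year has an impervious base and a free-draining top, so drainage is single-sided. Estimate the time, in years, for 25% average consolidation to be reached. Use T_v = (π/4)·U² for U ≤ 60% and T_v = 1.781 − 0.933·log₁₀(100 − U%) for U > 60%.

t ≈ 0.718 years

Drainage path length: H_d = H = 9.9 m (single drainage).
U ≤ 60%: T_v = (π/4)·U² = (π/4)×0.25² = 0.049087.
t = T_v·H_d²/c_v = 0.049087×9.9²/6.7 = 0.7181 years.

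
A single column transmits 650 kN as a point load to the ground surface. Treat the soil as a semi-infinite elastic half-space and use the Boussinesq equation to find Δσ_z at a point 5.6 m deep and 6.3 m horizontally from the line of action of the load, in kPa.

Boussinesq vertical stress below a point load on an elastic half-space:
Δσ_z = 3P/(2πz²) · [1 + (r/z)²]^(−5/2)
r/z = 6.3/5.6 = 1.125; [1+(r/z)²]^(−5/2) = 0.12943.
Δσ_z = 3×650/(2π×5.6²) × 0.12943 = 9.8964 × 0.12943 = 1.281 kPa

Δσ_z ≈ 1.28 kPa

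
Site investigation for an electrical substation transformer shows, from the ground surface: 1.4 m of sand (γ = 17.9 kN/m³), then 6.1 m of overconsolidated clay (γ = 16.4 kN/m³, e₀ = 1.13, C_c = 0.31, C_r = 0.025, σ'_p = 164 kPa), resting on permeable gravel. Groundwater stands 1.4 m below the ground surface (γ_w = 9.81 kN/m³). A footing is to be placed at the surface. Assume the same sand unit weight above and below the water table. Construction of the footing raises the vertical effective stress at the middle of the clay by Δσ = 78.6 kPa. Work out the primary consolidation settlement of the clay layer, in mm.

S_c ≈ 31.3 mm

Mid-depth of clay below the ground surface: z = 1.4 + 6.1/2 = 4.45 m.
Total vertical stress at mid-clay: σ_v = 17.9×1.4 + 16.4×3.05 = 75.08 kPa.
Pore pressure: u = 9.81×(4.45 − 1.4) = 29.921 kPa.
Initial effective stress: σ'_0 = σ_v − u = 75.08 − 29.921 = 45.159 kPa.
Final effective stress: σ'_f = 45.159 + 78.6 = 123.76 kPa.
σ'_f = 123.76 ≤ σ'_p = 164 kPa, so the clay remains overconsolidated and only the recompression index applies:
S_c = C_r·H/(1+e₀)·log₁₀(σ'_f/σ'_0) = 0.025×6.1/2.13×log₁₀(123.76/45.159)
    = 0.071595 × 0.43784 = 0.03135 m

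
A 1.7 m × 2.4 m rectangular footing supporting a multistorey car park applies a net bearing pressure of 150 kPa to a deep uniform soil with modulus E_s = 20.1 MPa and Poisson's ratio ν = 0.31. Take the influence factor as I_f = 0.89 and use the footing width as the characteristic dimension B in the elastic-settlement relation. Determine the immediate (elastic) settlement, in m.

S_e ≈ 0.0102 m

Immediate (elastic) settlement: S_e = q·B·(1−ν²)/E_s · I_f.
E_s = 20.1 MPa = 20100 kPa.
S_e = 150 × 1.7 × (1 − 0.31²) / 20100 × 0.89
    = 150 × 1.7 × 0.9039 / 20100 × 0.89
    = 0.01021 m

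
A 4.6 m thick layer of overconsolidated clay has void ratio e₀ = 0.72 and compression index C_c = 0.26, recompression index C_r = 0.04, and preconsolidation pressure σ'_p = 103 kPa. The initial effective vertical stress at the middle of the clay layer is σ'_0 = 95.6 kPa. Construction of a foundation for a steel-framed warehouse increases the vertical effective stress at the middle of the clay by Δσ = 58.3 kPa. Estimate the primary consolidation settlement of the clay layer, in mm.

S_c ≈ 125 mm

Final effective stress: σ'_f = 95.6 + 58.3 = 153.9 kPa.
σ'_f = 153.9 > σ'_p = 103 kPa, so the stress path crosses the preconsolidation pressure — recompression up to σ'_p, then virgin compression beyond:
S_c = H/(1+e₀)·[C_r·log₁₀(σ'_p/σ'_0) + C_c·log₁₀(σ'_f/σ'_p)]
    = 4.6/1.72 × [0.04×log₁₀(103/95.6) + 0.26×log₁₀(153.9/103)]
    = 2.6744 × [0.0012952 + 0.045344] = 0.1247 m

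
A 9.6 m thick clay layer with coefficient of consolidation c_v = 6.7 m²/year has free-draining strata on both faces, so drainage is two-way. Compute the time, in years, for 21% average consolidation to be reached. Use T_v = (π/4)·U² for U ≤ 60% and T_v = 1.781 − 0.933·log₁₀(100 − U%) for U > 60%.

t ≈ 0.119 years

Drainage path length: H_d = H/2 = 4.8 m (double drainage).
U ≤ 60%: T_v = (π/4)·U² = (π/4)×0.21² = 0.034636.
t = T_v·H_d²/c_v = 0.034636×4.8²/6.7 = 0.1191 years.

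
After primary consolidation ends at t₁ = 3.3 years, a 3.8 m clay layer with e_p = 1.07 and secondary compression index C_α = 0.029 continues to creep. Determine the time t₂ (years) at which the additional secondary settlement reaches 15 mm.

S_s = C_α·H/(1+e_p)·log₁₀(t₂/t₁) ⇒ log₁₀(t₂/t₁) = S_s·(1+e_p)/(C_α·H).
log₁₀(t₂/t₁) = 0.015 × (1+1.07) / (0.029×3.8) = 0.2818
t₂ = t₁ × 10^0.2818 = 3.3 × 1.913 = 6.314 years

t₂ ≈ 6.31 years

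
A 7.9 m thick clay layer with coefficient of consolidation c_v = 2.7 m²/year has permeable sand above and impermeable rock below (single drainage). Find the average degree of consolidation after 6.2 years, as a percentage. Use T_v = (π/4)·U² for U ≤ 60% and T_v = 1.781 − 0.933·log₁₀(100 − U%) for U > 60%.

U ≈ 58.4 %

Drainage path length: H_d = H = 7.9 m (single drainage).
T_v = c_v·t/H_d² = 2.7×6.2/7.9² = 0.26823.
T_v = 0.26823 corresponds to the U ≤ 60% branch:
U = √(4T_v/π) = 0.5844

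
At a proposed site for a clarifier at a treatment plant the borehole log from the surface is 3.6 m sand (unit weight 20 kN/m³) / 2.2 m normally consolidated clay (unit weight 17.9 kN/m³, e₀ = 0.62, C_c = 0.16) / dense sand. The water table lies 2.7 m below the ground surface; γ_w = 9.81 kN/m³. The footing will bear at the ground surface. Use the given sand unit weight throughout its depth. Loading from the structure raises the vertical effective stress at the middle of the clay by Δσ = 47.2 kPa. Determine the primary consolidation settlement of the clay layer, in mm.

S_c ≈ 47.5 mm

Mid-depth of clay below the ground surface: z = 3.6 + 2.2/2 = 4.7 m.
Total vertical stress at mid-clay: σ_v = 20×3.6 + 17.9×1.1 = 91.69 kPa.
Pore pressure: u = 9.81×(4.7 − 2.7) = 19.62 kPa.
Initial effective stress: σ'_0 = σ_v − u = 91.69 − 19.62 = 72.07 kPa.
Final effective stress: σ'_f = σ'_0 + Δσ = 72.07 + 47.2 = 119.27 kPa.
Normally consolidated clay, so the full stress increment lies on the virgin compression line:
S_c = C_c·H/(1+e₀)·log₁₀(σ'_f/σ'_0) = 0.16×2.2/(1+0.62)×log₁₀(119.27/72.07)
    = 0.21728 × 0.21878 = 0.04754 m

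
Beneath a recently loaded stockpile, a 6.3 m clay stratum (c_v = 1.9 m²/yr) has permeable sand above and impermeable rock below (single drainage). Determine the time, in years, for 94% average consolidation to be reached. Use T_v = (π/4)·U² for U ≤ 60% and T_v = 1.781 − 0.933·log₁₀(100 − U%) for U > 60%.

t ≈ 22 years

Drainage path length: H_d = H = 6.3 m (single drainage).
U > 60%: T_v = 1.781 − 0.933·log₁₀(100 − 94) = 1.055.
t = T_v·H_d²/c_v = 1.055×6.3²/1.9 = 22.04 years.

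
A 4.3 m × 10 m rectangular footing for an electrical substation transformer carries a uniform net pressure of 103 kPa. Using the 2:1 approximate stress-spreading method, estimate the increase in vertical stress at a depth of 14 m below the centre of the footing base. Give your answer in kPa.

Δσ_z ≈ 10.1 kPa

By the 2:1 method the load spreads at 1 horizontal : 2 vertical, so at depth z the loaded area has grown by z in each plan dimension:
Δσ = qBL/((B+z)(L+z)) = 103×4.3×10/((4.3+14)(10+14)) = 10.084 kPa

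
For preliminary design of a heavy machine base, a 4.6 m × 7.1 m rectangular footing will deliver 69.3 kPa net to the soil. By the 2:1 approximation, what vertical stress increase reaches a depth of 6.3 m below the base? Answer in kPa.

By the 2:1 method the load spreads at 1 horizontal : 2 vertical, so at depth z the loaded area has grown by z in each plan dimension:
Δσ = qBL/((B+z)(L+z)) = 69.3×4.6×7.1/((4.6+6.3)(7.1+6.3)) = 15.496 kPa

Δσ_z ≈ 15.5 kPa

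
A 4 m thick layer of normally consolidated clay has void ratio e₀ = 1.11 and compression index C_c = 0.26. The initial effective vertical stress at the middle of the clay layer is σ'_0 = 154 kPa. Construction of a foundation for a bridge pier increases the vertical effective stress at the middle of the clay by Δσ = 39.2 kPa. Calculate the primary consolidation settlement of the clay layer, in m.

Final effective stress: σ'_f = σ'_0 + Δσ = 154 + 39.2 = 193.2 kPa.
Normally consolidated clay, so the full stress increment lies on the virgin compression line:
S_c = C_c·H/(1+e₀)·log₁₀(σ'_f/σ'_0) = 0.26×4/(1+1.11)×log₁₀(193.2/154)
    = 0.49289 × 0.098486 = 0.04854 m

S_c ≈ 0.0485 m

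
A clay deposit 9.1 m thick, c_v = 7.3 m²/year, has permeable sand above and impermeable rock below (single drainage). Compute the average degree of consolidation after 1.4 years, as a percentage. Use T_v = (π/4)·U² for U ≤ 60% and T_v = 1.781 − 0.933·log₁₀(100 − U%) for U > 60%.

U ≈ 39.6 %

Drainage path length: H_d = H = 9.1 m (single drainage).
T_v = c_v·t/H_d² = 7.3×1.4/9.1² = 0.12342.
T_v = 0.12342 corresponds to the U ≤ 60% branch:
U = √(4T_v/π) = 0.3964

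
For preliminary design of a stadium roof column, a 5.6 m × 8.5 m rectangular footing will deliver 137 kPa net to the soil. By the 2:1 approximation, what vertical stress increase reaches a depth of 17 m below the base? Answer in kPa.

By the 2:1 method the load spreads at 1 horizontal : 2 vertical, so at depth z the loaded area has grown by z in each plan dimension:
Δσ = qBL/((B+z)(L+z)) = 137×5.6×8.5/((5.6+17)(8.5+17)) = 11.316 kPa

Δσ_z ≈ 11.3 kPa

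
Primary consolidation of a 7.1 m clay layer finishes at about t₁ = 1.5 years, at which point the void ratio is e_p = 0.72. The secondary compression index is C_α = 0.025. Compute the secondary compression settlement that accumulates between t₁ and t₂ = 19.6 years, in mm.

S_s ≈ 115 mm

Secondary compression: S_s = C_α·H/(1+e_p)·log₁₀(t₂/t₁)
S_s = 0.025×7.1/(1+0.72)×log₁₀(19.6/1.5)
    = 0.1032 × 1.116 = 0.1152 m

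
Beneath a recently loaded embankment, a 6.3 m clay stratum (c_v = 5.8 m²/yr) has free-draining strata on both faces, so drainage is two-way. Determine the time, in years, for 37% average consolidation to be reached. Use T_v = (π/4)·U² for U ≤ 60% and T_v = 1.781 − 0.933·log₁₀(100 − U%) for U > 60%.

t ≈ 0.184 years

Drainage path length: H_d = H/2 = 3.15 m (double drainage).
U ≤ 60%: T_v = (π/4)·U² = (π/4)×0.37² = 0.10752.
t = T_v·H_d²/c_v = 0.10752×3.15²/5.8 = 0.1839 years.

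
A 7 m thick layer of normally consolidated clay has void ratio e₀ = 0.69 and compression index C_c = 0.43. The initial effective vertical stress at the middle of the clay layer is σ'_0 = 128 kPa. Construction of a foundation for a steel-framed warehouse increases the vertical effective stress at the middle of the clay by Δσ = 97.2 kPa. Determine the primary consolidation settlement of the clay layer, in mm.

S_c ≈ 437 mm

Final effective stress: σ'_f = σ'_0 + Δσ = 128 + 97.2 = 225.2 kPa.
Normally consolidated clay, so the full stress increment lies on the virgin compression line:
S_c = C_c·H/(1+e₀)·log₁₀(σ'_f/σ'_0) = 0.43×7/(1+0.69)×log₁₀(225.2/128)
    = 1.7811 × 0.24536 = 0.437 m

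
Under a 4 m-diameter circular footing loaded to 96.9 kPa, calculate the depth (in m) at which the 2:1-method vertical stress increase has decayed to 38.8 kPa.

2:1 spreading — at depth z the loaded area has grown by z in each plan dimension:
qD²/(D+z)² = Δσ_z ⇒ z = D(√(q/Δσ_z) − 1) = 4×(√(96.9/38.8) − 1) = 2.321 m

z ≈ 2.32 m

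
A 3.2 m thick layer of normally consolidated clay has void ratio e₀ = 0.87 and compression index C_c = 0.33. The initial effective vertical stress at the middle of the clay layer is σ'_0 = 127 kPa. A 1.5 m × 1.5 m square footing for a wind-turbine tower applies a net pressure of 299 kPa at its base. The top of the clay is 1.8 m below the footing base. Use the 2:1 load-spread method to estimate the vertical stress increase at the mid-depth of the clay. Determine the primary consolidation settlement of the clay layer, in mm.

S_c ≈ 48.9 mm

Mid-depth of clay below the footing base: z = 1.8 + 3.2/2 = 3.4 m.
Stress increase at mid-clay by the 2:1 spreading method:
Δσ = qBL/((B+z)(L+z)) = 299×1.5×1.5/((1.5+3.4)(1.5+3.4)) = 28.02 kPa
Final effective stress: σ'_f = σ'_0 + Δσ = 127 + 28.02 = 155.02 kPa.
Normally consolidated clay, so the full stress increment lies on the virgin compression line:
S_c = C_c·H/(1+e₀)·log₁₀(σ'_f/σ'_0) = 0.33×3.2/(1+0.87)×log₁₀(155.02/127)
    = 0.56471 × 0.086584 = 0.04889 m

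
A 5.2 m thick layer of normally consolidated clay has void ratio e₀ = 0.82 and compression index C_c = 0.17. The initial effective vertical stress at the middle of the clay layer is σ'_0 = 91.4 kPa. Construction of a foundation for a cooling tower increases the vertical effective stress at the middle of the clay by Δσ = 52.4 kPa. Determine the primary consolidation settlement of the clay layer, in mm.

S_c ≈ 95.6 mm

Final effective stress: σ'_f = σ'_0 + Δσ = 91.4 + 52.4 = 143.8 kPa.
Normally consolidated clay, so the full stress increment lies on the virgin compression line:
S_c = C_c·H/(1+e₀)·log₁₀(σ'_f/σ'_0) = 0.17×5.2/(1+0.82)×log₁₀(143.8/91.4)
    = 0.48571 × 0.19681 = 0.09559 m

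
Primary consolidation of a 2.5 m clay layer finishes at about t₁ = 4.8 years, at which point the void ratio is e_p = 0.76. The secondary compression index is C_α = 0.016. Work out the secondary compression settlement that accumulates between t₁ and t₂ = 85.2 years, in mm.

S_s ≈ 28.4 mm

Secondary compression: S_s = C_α·H/(1+e_p)·log₁₀(t₂/t₁)
S_s = 0.016×2.5/(1+0.76)×log₁₀(85.2/4.8)
    = 0.02273 × 1.249 = 0.02839 m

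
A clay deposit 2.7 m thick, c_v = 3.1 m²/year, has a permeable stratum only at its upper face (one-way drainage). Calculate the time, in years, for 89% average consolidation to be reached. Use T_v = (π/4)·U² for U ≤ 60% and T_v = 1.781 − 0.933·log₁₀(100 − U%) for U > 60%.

Drainage path length: H_d = H = 2.7 m (single drainage).
U > 60%: T_v = 1.781 − 0.933·log₁₀(100 − 89) = 0.80938.
t = T_v·H_d²/c_v = 0.80938×2.7²/3.1 = 1.903 years.

t ≈ 1.9 years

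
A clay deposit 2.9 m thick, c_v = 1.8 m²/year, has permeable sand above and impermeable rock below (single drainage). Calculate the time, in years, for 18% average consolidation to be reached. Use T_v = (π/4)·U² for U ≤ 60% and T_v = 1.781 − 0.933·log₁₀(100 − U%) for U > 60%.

Drainage path length: H_d = H = 2.9 m (single drainage).
U ≤ 60%: T_v = (π/4)·U² = (π/4)×0.18² = 0.025447.
t = T_v·H_d²/c_v = 0.025447×2.9²/1.8 = 0.1189 years.

t ≈ 0.119 years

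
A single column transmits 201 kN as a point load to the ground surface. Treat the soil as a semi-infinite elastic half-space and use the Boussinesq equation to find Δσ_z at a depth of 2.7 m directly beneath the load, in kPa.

Δσ_z ≈ 13.2 kPa

Boussinesq vertical stress below a point load on an elastic half-space:
Δσ_z = 3P/(2πz²) · [1 + (r/z)²]^(−5/2)
r/z = 0/2.7 = 0; [1+(r/z)²]^(−5/2) = 1.
Δσ_z = 3×201/(2π×2.7²) × 1 = 13.165 × 1 = 13.16 kPa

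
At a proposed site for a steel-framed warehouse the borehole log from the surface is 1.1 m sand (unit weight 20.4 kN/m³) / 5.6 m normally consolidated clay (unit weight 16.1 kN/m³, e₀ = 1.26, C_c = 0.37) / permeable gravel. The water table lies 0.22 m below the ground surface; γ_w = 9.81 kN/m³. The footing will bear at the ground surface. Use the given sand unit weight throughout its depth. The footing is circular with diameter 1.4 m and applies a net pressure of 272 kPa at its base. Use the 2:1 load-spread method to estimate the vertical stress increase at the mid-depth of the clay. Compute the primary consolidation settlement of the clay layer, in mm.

Mid-depth of clay below the ground surface: z = 1.1 + 5.6/2 = 3.9 m.
Total vertical stress at mid-clay: σ_v = 20.4×1.1 + 16.1×2.8 = 67.52 kPa.
Pore pressure: u = 9.81×(3.9 − 0.22) = 36.101 kPa.
Initial effective stress: σ'_0 = σ_v − u = 67.52 − 36.101 = 31.419 kPa.
Stress increase at mid-clay by the 2:1 spreading method:
Δσ ≈ qD²/(D+z)² = 272×1.4²/(1.4+3.9)² = 18.979 kPa
Final effective stress: σ'_f = σ'_0 + Δσ = 31.419 + 18.979 = 50.398 kPa.
Normally consolidated clay, so the full stress increment lies on the virgin compression line:
S_c = C_c·H/(1+e₀)·log₁₀(σ'_f/σ'_0) = 0.37×5.6/(1+1.26)×log₁₀(50.398/31.419)
    = 0.91681 × 0.20522 = 0.1881 m

S_c ≈ 188 mm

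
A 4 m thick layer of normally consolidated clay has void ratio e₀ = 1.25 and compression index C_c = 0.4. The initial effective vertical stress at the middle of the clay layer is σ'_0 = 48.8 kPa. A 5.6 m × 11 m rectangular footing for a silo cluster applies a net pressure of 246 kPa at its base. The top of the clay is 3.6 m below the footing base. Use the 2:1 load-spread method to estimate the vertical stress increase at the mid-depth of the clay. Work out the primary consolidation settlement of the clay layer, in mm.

S_c ≈ 303 mm

Mid-depth of clay below the footing base: z = 3.6 + 4/2 = 5.6 m.
Stress increase at mid-clay by the 2:1 spreading method:
Δσ = qBL/((B+z)(L+z)) = 246×5.6×11/((5.6+5.6)(11+5.6)) = 81.506 kPa
Final effective stress: σ'_f = σ'_0 + Δσ = 48.8 + 81.506 = 130.31 kPa.
Normally consolidated clay, so the full stress increment lies on the virgin compression line:
S_c = C_c·H/(1+e₀)·log₁₀(σ'_f/σ'_0) = 0.4×4/(1+1.25)×log₁₀(130.31/48.8)
    = 0.71111 × 0.42656 = 0.3033 m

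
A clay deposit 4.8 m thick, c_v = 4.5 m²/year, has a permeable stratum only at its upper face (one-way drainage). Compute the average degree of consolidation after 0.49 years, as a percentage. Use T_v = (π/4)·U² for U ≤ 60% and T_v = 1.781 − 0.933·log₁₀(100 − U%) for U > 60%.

Drainage path length: H_d = H = 4.8 m (single drainage).
T_v = c_v·t/H_d² = 4.5×0.49/4.8² = 0.095703.
T_v = 0.095703 corresponds to the U ≤ 60% branch:
U = √(4T_v/π) = 0.3491

U ≈ 34.9 %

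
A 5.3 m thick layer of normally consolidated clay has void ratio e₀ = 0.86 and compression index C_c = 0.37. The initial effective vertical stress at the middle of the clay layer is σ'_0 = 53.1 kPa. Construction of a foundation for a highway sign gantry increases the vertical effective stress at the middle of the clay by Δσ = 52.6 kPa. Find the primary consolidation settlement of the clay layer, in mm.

S_c ≈ 315 mm

Final effective stress: σ'_f = σ'_0 + Δσ = 53.1 + 52.6 = 105.7 kPa.
Normally consolidated clay, so the full stress increment lies on the virgin compression line:
S_c = C_c·H/(1+e₀)·log₁₀(σ'_f/σ'_0) = 0.37×5.3/(1+0.86)×log₁₀(105.7/53.1)
    = 1.0543 × 0.29898 = 0.3152 m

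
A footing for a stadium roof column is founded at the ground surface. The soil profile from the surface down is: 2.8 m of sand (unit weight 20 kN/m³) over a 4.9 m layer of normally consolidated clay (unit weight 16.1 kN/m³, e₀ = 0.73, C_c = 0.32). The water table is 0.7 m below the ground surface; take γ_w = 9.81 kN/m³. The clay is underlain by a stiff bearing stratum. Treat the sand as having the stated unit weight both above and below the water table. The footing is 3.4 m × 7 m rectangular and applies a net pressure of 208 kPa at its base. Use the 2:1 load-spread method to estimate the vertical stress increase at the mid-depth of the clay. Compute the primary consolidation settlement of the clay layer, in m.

Mid-depth of clay below the ground surface: z = 2.8 + 4.9/2 = 5.25 m.
Total vertical stress at mid-clay: σ_v = 20×2.8 + 16.1×2.45 = 95.445 kPa.
Pore pressure: u = 9.81×(5.25 − 0.7) = 44.636 kPa.
Initial effective stress: σ'_0 = σ_v − u = 95.445 − 44.636 = 50.809 kPa.
Stress increase at mid-clay by the 2:1 spreading method:
Δσ = qBL/((B+z)(L+z)) = 208×3.4×7/((3.4+5.25)(7+5.25)) = 46.718 kPa
Final effective stress: σ'_f = σ'_0 + Δσ = 50.809 + 46.718 = 97.527 kPa.
Normally consolidated clay, so the full stress increment lies on the virgin compression line:
S_c = C_c·H/(1+e₀)·log₁₀(σ'_f/σ'_0) = 0.32×4.9/(1+0.73)×log₁₀(97.527/50.809)
    = 0.90636 × 0.28318 = 0.2567 m

S_c ≈ 0.257 m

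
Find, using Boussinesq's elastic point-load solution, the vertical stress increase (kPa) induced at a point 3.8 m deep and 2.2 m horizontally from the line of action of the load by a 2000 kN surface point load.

Δσ_z ≈ 32.1 kPa

Boussinesq vertical stress below a point load on an elastic half-space:
Δσ_z = 3P/(2πz²) · [1 + (r/z)²]^(−5/2)
r/z = 2.2/3.8 = 0.57895; [1+(r/z)²]^(−5/2) = 0.48546.
Δσ_z = 3×2000/(2π×3.8²) × 0.48546 = 66.131 × 0.48546 = 32.1 kPa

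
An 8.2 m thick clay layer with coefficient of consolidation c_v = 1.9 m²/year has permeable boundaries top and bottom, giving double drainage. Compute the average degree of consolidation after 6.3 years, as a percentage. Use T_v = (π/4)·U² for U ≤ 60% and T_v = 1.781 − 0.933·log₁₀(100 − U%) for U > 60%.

U ≈ 86 %

Drainage path length: H_d = H/2 = 4.1 m (double drainage).
T_v = c_v·t/H_d² = 1.9×6.3/4.1² = 0.71208.
T_v = 0.71208 corresponds to the U > 60% branch:
U = 1 − 10^((1.781 − T_v)/0.933)/100 = 0.8601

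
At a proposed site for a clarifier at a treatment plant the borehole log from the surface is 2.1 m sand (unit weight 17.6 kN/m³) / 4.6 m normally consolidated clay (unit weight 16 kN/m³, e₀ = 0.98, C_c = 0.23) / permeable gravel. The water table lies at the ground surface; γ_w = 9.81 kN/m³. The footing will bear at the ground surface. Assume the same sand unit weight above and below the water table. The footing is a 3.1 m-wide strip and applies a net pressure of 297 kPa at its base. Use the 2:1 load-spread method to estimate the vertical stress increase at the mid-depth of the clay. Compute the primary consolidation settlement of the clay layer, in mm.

S_c ≈ 374 mm

Mid-depth of clay below the ground surface: z = 2.1 + 4.6/2 = 4.4 m.
Total vertical stress at mid-clay: σ_v = 17.6×2.1 + 16×2.3 = 73.76 kPa.
Pore pressure: u = 9.81×(4.4 − 0) = 43.164 kPa.
Initial effective stress: σ'_0 = σ_v − u = 73.76 − 43.164 = 30.596 kPa.
Stress increase at mid-clay by the 2:1 spreading method:
Δσ = qB/(B+z) = 297×3.1/(3.1+4.4) = 122.76 kPa
Final effective stress: σ'_f = σ'_0 + Δσ = 30.596 + 122.76 = 153.36 kPa.
Normally consolidated clay, so the full stress increment lies on the virgin compression line:
S_c = C_c·H/(1+e₀)·log₁₀(σ'_f/σ'_0) = 0.23×4.6/(1+0.98)×log₁₀(153.36/30.596)
    = 0.53434 × 0.70005 = 0.3741 m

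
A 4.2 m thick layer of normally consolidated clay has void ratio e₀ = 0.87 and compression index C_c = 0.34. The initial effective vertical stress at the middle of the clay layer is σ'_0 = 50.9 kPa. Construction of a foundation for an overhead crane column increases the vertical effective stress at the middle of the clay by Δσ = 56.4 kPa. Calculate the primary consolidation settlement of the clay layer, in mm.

S_c ≈ 247 mm

Final effective stress: σ'_f = σ'_0 + Δσ = 50.9 + 56.4 = 107.3 kPa.
Normally consolidated clay, so the full stress increment lies on the virgin compression line:
S_c = C_c·H/(1+e₀)·log₁₀(σ'_f/σ'_0) = 0.34×4.2/(1+0.87)×log₁₀(107.3/50.9)
    = 0.76364 × 0.32388 = 0.2473 m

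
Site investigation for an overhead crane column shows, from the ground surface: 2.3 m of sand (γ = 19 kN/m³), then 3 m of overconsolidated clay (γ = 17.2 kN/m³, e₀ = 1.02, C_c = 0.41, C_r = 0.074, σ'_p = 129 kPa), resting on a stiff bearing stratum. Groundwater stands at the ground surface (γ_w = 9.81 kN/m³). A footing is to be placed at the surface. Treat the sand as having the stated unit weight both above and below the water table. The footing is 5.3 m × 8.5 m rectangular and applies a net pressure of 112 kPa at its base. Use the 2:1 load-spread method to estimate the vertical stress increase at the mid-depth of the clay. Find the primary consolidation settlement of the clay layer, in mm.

Mid-depth of clay below the ground surface: z = 2.3 + 3/2 = 3.8 m.
Total vertical stress at mid-clay: σ_v = 19×2.3 + 17.2×1.5 = 69.5 kPa.
Pore pressure: u = 9.81×(3.8 − 0) = 37.278 kPa.
Initial effective stress: σ'_0 = σ_v − u = 69.5 − 37.278 = 32.222 kPa.
Stress increase at mid-clay by the 2:1 spreading method:
Δσ = qBL/((B+z)(L+z)) = 112×5.3×8.5/((5.3+3.8)(8.5+3.8)) = 45.078 kPa
Final effective stress: σ'_f = 32.222 + 45.078 = 77.3 kPa.
σ'_f = 77.3 ≤ σ'_p = 129 kPa, so the clay remains overconsolidated and only the recompression index applies:
S_c = C_r·H/(1+e₀)·log₁₀(σ'_f/σ'_0) = 0.074×3/2.02×log₁₀(77.3/32.222)
    = 0.1099 × 0.38003 = 0.04176 m

S_c ≈ 41.8 mm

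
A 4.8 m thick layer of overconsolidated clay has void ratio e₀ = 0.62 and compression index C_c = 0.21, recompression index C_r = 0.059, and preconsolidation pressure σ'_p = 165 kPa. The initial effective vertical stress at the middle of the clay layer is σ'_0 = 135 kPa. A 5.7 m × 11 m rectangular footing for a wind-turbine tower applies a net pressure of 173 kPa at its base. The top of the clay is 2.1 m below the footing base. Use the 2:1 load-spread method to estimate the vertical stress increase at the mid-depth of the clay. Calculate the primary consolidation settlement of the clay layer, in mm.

S_c ≈ 72.1 mm

Mid-depth of clay below the footing base: z = 2.1 + 4.8/2 = 4.5 m.
Stress increase at mid-clay by the 2:1 spreading method:
Δσ = qBL/((B+z)(L+z)) = 173×5.7×11/((5.7+4.5)(11+4.5)) = 68.609 kPa
Final effective stress: σ'_f = 135 + 68.609 = 203.61 kPa.
σ'_f = 203.61 > σ'_p = 165 kPa, so the stress path crosses the preconsolidation pressure — recompression up to σ'_p, then virgin compression beyond:
S_c = H/(1+e₀)·[C_r·log₁₀(σ'_p/σ'_0) + C_c·log₁₀(σ'_f/σ'_p)]
    = 4.8/1.62 × [0.059×log₁₀(165/135) + 0.21×log₁₀(203.61/165)]
    = 2.963 × [0.0051419 + 0.019176] = 0.07205 m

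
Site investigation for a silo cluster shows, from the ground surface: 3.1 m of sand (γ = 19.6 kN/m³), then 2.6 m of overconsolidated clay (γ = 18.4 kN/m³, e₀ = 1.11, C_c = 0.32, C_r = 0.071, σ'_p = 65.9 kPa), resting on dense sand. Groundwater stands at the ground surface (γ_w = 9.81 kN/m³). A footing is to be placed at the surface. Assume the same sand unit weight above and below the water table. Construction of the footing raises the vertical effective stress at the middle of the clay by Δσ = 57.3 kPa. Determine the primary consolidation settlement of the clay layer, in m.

Mid-depth of clay below the ground surface: z = 3.1 + 2.6/2 = 4.4 m.
Total vertical stress at mid-clay: σ_v = 19.6×3.1 + 18.4×1.3 = 84.68 kPa.
Pore pressure: u = 9.81×(4.4 − 0) = 43.164 kPa.
Initial effective stress: σ'_0 = σ_v − u = 84.68 − 43.164 = 41.516 kPa.
Final effective stress: σ'_f = 41.516 + 57.3 = 98.816 kPa.
σ'_f = 98.816 > σ'_p = 65.9 kPa, so the stress path crosses the preconsolidation pressure — recompression up to σ'_p, then virgin compression beyond:
S_c = H/(1+e₀)·[C_r·log₁₀(σ'_p/σ'_0) + C_c·log₁₀(σ'_f/σ'_p)]
    = 2.6/2.11 × [0.071×log₁₀(65.9/41.516) + 0.32×log₁₀(98.816/65.9)]
    = 1.2322 × [0.014248 + 0.056301] = 0.08693 m

S_c ≈ 0.0869 m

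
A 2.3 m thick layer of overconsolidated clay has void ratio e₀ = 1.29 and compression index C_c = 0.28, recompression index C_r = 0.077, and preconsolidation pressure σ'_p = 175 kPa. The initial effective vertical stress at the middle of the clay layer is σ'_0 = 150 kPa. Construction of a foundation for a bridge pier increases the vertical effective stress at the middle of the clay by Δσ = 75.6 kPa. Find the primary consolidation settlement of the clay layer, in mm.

S_c ≈ 36.2 mm

Final effective stress: σ'_f = 150 + 75.6 = 225.6 kPa.
σ'_f = 225.6 > σ'_p = 175 kPa, so the stress path crosses the preconsolidation pressure — recompression up to σ'_p, then virgin compression beyond:
S_c = H/(1+e₀)·[C_r·log₁₀(σ'_p/σ'_0) + C_c·log₁₀(σ'_f/σ'_p)]
    = 2.3/2.29 × [0.077×log₁₀(175/150) + 0.28×log₁₀(225.6/175)]
    = 1.0044 × [0.0051549 + 0.030884] = 0.0362 m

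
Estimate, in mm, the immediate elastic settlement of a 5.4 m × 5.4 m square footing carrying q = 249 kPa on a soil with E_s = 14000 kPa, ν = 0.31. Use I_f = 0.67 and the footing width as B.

Immediate (elastic) settlement: S_e = q·B·(1−ν²)/E_s · I_f.
S_e = 249 × 5.4 × (1 − 0.31²) / 14000 × 0.67
    = 249 × 5.4 × 0.9039 / 14000 × 0.67
    = 0.05816 m = 58.16 mm

S_e ≈ 58.2 mm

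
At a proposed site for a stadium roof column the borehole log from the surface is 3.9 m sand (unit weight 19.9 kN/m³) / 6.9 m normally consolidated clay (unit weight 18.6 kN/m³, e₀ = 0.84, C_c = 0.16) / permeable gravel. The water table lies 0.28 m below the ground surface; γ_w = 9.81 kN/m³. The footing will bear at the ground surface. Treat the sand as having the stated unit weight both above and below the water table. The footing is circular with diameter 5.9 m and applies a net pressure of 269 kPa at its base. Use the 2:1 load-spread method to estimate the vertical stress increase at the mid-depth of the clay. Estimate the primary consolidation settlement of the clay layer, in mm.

S_c ≈ 144 mm

Mid-depth of clay below the ground surface: z = 3.9 + 6.9/2 = 7.35 m.
Total vertical stress at mid-clay: σ_v = 19.9×3.9 + 18.6×3.45 = 141.78 kPa.
Pore pressure: u = 9.81×(7.35 − 0.28) = 69.357 kPa.
Initial effective stress: σ'_0 = σ_v − u = 141.78 − 69.357 = 72.423 kPa.
Stress increase at mid-clay by the 2:1 spreading method:
Δσ ≈ qD²/(D+z)² = 269×5.9²/(5.9+7.35)² = 53.337 kPa
Final effective stress: σ'_f = σ'_0 + Δσ = 72.423 + 53.337 = 125.76 kPa.
Normally consolidated clay, so the full stress increment lies on the virgin compression line:
S_c = C_c·H/(1+e₀)·log₁₀(σ'_f/σ'_0) = 0.16×6.9/(1+0.84)×log₁₀(125.76/72.423)
    = 0.6 × 0.23967 = 0.1438 m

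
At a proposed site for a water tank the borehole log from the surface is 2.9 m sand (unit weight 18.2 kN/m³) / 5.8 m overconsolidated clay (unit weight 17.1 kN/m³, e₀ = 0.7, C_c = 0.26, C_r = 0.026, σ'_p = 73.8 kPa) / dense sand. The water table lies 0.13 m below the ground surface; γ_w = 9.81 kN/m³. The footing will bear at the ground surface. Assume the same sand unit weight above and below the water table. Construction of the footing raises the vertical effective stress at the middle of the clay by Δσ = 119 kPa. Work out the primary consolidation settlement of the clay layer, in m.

S_c ≈ 0.329 m

Mid-depth of clay below the ground surface: z = 2.9 + 5.8/2 = 5.8 m.
Total vertical stress at mid-clay: σ_v = 18.2×2.9 + 17.1×2.9 = 102.37 kPa.
Pore pressure: u = 9.81×(5.8 − 0.13) = 55.623 kPa.
Initial effective stress: σ'_0 = σ_v − u = 102.37 − 55.623 = 46.747 kPa.
Final effective stress: σ'_f = 46.747 + 119 = 165.75 kPa.
σ'_f = 165.75 > σ'_p = 73.8 kPa, so the stress path crosses the preconsolidation pressure — recompression up to σ'_p, then virgin compression beyond:
S_c = H/(1+e₀)·[C_r·log₁₀(σ'_p/σ'_0) + C_c·log₁₀(σ'_f/σ'_p)]
    = 5.8/1.7 × [0.026×log₁₀(73.8/46.747) + 0.26×log₁₀(165.75/73.8)]
    = 3.4118 × [0.0051559 + 0.091363] = 0.3293 m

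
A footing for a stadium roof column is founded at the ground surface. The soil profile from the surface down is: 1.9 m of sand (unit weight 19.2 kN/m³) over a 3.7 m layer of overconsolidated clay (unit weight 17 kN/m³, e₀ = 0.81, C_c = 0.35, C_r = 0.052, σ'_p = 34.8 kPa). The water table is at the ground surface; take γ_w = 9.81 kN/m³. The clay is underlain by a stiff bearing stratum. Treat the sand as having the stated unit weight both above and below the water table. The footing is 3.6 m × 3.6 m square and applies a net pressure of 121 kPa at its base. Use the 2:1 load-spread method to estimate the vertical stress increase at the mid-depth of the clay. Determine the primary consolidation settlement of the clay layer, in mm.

Mid-depth of clay below the ground surface: z = 1.9 + 3.7/2 = 3.75 m.
Total vertical stress at mid-clay: σ_v = 19.2×1.9 + 17×1.85 = 67.93 kPa.
Pore pressure: u = 9.81×(3.75 − 0) = 36.788 kPa.
Initial effective stress: σ'_0 = σ_v − u = 67.93 − 36.788 = 31.142 kPa.
Stress increase at mid-clay by the 2:1 spreading method:
Δσ = qBL/((B+z)(L+z)) = 121×3.6×3.6/((3.6+3.75)(3.6+3.75)) = 29.028 kPa
Final effective stress: σ'_f = 31.142 + 29.028 = 60.17 kPa.
σ'_f = 60.17 > σ'_p = 34.8 kPa, so the stress path crosses the preconsolidation pressure — recompression up to σ'_p, then virgin compression beyond:
S_c = H/(1+e₀)·[C_r·log₁₀(σ'_p/σ'_0) + C_c·log₁₀(σ'_f/σ'_p)]
    = 3.7/1.81 × [0.052×log₁₀(34.8/31.142) + 0.35×log₁₀(60.17/34.8)]
    = 2.0442 × [0.0025081 + 0.08323] = 0.1753 m

S_c ≈ 175 mm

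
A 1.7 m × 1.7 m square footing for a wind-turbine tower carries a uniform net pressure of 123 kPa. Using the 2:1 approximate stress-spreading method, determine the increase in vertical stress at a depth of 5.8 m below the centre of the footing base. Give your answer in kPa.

By the 2:1 method the load spreads at 1 horizontal : 2 vertical, so at depth z the loaded area has grown by z in each plan dimension:
Δσ = qBL/((B+z)(L+z)) = 123×1.7×1.7/((1.7+5.8)(1.7+5.8)) = 6.3195 kPa

Δσ_z ≈ 6.32 kPa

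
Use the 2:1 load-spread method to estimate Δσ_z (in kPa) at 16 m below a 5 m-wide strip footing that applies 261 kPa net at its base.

Δσ_z ≈ 62.1 kPa

By the 2:1 method the load spreads at 1 horizontal : 2 vertical, so at depth z the loaded area has grown by z in each plan dimension:
Δσ = qB/(B+z) = 261×5/(5+16) = 62.143 kPa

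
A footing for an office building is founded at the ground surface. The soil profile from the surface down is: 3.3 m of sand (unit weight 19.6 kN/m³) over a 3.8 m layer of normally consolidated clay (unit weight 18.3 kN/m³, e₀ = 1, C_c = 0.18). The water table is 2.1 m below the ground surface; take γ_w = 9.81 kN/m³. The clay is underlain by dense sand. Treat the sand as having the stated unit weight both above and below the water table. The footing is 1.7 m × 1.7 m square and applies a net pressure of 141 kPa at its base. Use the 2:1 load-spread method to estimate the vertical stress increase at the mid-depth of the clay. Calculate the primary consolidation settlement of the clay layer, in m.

Mid-depth of clay below the ground surface: z = 3.3 + 3.8/2 = 5.2 m.
Total vertical stress at mid-clay: σ_v = 19.6×3.3 + 18.3×1.9 = 99.45 kPa.
Pore pressure: u = 9.81×(5.2 − 2.1) = 30.411 kPa.
Initial effective stress: σ'_0 = σ_v − u = 99.45 − 30.411 = 69.039 kPa.
Stress increase at mid-clay by the 2:1 spreading method:
Δσ = qBL/((B+z)(L+z)) = 141×1.7×1.7/((1.7+5.2)(1.7+5.2)) = 8.5589 kPa
Final effective stress: σ'_f = σ'_0 + Δσ = 69.039 + 8.5589 = 77.598 kPa.
Normally consolidated clay, so the full stress increment lies on the virgin compression line:
S_c = C_c·H/(1+e₀)·log₁₀(σ'_f/σ'_0) = 0.18×3.8/(1+1)×log₁₀(77.598/69.039)
    = 0.342 × 0.050756 = 0.01736 m

S_c ≈ 0.0174 m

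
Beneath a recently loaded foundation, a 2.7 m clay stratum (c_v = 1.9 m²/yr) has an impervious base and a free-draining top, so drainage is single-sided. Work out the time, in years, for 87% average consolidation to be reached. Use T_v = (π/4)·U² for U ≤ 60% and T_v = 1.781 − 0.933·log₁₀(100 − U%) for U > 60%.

t ≈ 2.85 years

Drainage path length: H_d = H = 2.7 m (single drainage).
U > 60%: T_v = 1.781 − 0.933·log₁₀(100 − 87) = 0.74169.
t = T_v·H_d²/c_v = 0.74169×2.7²/1.9 = 2.846 years.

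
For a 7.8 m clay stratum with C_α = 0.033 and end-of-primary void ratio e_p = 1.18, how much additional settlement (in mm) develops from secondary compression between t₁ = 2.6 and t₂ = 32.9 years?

Secondary compression: S_s = C_α·H/(1+e_p)·log₁₀(t₂/t₁)
S_s = 0.033×7.8/(1+1.18)×log₁₀(32.9/2.6)
    = 0.1181 × 1.102 = 0.1301 m

S_s ≈ 130 mm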